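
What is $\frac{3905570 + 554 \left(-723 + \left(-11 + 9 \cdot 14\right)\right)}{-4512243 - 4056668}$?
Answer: $- \frac{3568738}{8568911} \approx -0.41648$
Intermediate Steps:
$\frac{3905570 + 554 \left(-723 + \left(-11 + 9 \cdot 14\right)\right)}{-4512243 - 4056668} = \frac{3905570 + 554 \left(-723 + \left(-11 + 126\right)\right)}{-8568911} = \left(3905570 + 554 \left(-723 + 115\right)\right) \left(- \frac{1}{8568911}\right) = \left(3905570 + 554 \left(-608\right)\right) \left(- \frac{1}{8568911}\right) = \left(3905570 - 336832\right) \left(- \frac{1}{8568911}\right) = 3568738 \left(- \frac{1}{8568911}\right) = - \frac{3568738}{8568911}$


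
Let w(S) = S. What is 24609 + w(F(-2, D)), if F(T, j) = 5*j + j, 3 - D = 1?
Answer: 24621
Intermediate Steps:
D = 2 (D = 3 - 1*1 = 3 - 1 = 2)
F(T, j) = 6*j
24609 + w(F(-2, D)) = 24609 + 6*2 = 24609 + 12 = 24621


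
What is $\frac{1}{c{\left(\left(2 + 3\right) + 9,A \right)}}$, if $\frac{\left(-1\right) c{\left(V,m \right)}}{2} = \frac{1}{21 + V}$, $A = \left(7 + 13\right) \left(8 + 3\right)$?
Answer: $- \frac{35}{2} \approx -17.5$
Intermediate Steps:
$A = 220$ ($A = 20 \cdot 11 = 220$)
$c{\left(V,m \right)} = - \frac{2}{21 + V}$
$\frac{1}{c{\left(\left(2 + 3\right) + 9,A \right)}} = \frac{1}{\left(-2\right) \frac{1}{21 + \left(\left(2 + 3\right) + 9\right)}} = \frac{1}{\left(-2\right) \frac{1}{21 + \left(5 + 9\right)}} = \frac{1}{\left(-2\right) \frac{1}{21 + 14}} = \frac{1}{\left(-2\right) \frac{1}{35}} = \frac{1}{- \frac{2}{35}} = - \frac{35}{2}$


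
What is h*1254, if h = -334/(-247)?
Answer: 22044/13 ≈ 1695.7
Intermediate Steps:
h = 334/247 (h = -334*(-1/247) = 334/247 ≈ 1.3522)
h*1254 = (334/247)*1254 = 22044/13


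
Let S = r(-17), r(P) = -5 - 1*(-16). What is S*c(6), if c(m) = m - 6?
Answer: 0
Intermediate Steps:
r(P) = 11 (r(P) = -5 + 16 = 11)
S = 11
c(m) = -6 + m
S*c(6) = 11*(-6 + 6) = 11*0 = 0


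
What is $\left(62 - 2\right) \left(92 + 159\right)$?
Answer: $15060$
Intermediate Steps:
$\left(62 - 2\right) \left(92 + 159\right) = 60 \cdot 251 = 15060$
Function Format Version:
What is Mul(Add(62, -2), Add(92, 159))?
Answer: 15060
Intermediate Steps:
Mul(Add(62, -2), Add(92, 159)) = Mul(60, 251) = 15060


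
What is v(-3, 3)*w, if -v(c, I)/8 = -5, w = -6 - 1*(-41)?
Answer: 1400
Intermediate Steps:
w = 35 (w = -6 + 41 = 35)
v(c, I) = 40 (v(c, I) = -8*(-5) = 40)
v(-3, 3)*w = 40*35 = 1400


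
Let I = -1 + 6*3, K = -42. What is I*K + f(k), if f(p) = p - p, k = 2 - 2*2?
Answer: -714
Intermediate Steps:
k = -2 (k = 2 - 4 = -2)
I = 17 (I = -1 + 18 = 17)
f(p) = 0
I*K + f(k) = 17*(-42) + 0 = -714 + 0 = -714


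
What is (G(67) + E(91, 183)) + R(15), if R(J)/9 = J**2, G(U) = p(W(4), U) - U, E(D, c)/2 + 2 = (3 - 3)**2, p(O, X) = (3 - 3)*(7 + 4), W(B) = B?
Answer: 1954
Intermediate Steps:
p(O, X) = 0 (p(O, X) = 0*11 = 0)
E(D, c) = -4 (E(D, c) = -4 + 2*(3 - 3)**2 = -4 + 2*0**2 = -4 + 2*0 = -4 + 0 = -4)
G(U) = -U (G(U) = 0 - U = -U)
R(J) = 9*J**2
(G(67) + E(91, 183)) + R(15) = (-1*67 - 4) + 9*15**2 = (-67 - 4) + 9*225 = -71 + 2025 = 1954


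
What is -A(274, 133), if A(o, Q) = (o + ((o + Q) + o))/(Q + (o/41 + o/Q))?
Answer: -1041523/154585 ≈ -6.7375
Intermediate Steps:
A(o, Q) = (Q + 3*o)/(Q + o/41 + o/Q) (A(o, Q) = (o + ((Q + o) + o))/(Q + (o*(1/41) + o/Q)) = (o + (Q + 2*o))/(Q + (o/41 + o/Q)) = (Q + 3*o)/(Q + o/41 + o/Q))
-A(274, 133) = -41*133*(133 + 3*274)/(41*274 + 41*133² + 133*274) = -41*133*(133 + 822)/(11234 + 41*17689 + 36442) = -41*133*955/(11234 + 725249 + 36442) = -41*133*955/772925 = -1*1041523/154585 = -1041523/154585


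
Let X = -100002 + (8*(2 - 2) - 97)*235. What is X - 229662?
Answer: -352459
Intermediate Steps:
X = -122797 (X = -100002 + (8*0 - 97)*235 = -100002 + (0 - 97)*235 = -100002 - 97*235 = -100002 - 22795 = -122797)
X - 229662 = -122797 - 229662 = -352459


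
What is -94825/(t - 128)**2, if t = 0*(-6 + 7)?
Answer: -94825/16384 ≈ -5.7877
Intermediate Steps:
t = 0 (t = 0*1 = 0)
-94825/(t - 128)**2 = -94825/(0 - 128)**2 = -94825/((-128)**2) = -94825/16384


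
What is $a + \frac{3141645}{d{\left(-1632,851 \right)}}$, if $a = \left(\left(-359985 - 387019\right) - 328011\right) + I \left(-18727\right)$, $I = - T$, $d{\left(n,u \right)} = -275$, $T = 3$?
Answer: $- \frac{56664199}{55} \approx -1.0303 \cdot 10^{6}$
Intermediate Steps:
$I = -3$ ($I = \left(-1\right) 3 = -3$)
$a = -1018834$ ($a = \left(\left(-359985 - 387019\right) - 328011\right) - -56181 = \left(-747004 - 328011\right) + 56181 = -1075015 + 56181 = -1018834$)
$a + \frac{3141645}{d{\left(-1632,851 \right)}} = -1018834 + \frac{3141645}{-275} = -1018834 + 3141645 \left(- \frac{1}{275}\right) = -1018834 - \frac{628329}{55} = - \frac{56664199}{55}$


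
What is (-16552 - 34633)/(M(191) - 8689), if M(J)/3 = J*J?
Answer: -51185/100754 ≈ -0.50802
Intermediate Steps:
M(J) = 3*J² (M(J) = 3*(J*J) = 3*J²)
(-16552 - 34633)/(M(191) - 8689) = (-16552 - 34633)/(3*191² - 8689) = -51185/(3*36481 - 8689) = -51185/(109443 - 8689) = -51185/100754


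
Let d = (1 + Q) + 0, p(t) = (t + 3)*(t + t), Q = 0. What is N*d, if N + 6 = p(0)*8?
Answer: -6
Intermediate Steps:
p(t) = 2*t*(3 + t) (p(t) = (3 + t)*(2*t) = 2*t*(3 + t))
N = -6 (N = -6 + (2*0*(3 + 0))*8 = -6 + (2*0*3)*8 = -6 + 0*8 = -6 + 0 = -6)
d = 1 (d = (1 + 0) + 0 = 1 + 0 = 1)
N*d = -6*1 = -6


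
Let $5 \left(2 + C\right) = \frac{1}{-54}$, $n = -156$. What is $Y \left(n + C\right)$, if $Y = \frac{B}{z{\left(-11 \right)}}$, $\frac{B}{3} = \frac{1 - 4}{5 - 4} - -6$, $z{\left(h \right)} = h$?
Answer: $\frac{42661}{330} \approx 129.28$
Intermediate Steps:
$C = - \frac{541}{270}$ ($C = -2 + \frac{1}{5 \left(-54\right)} = -2 + \frac{1}{5} \left(- \frac{1}{54}\right) = -2 - \frac{1}{270} = - \frac{541}{270} \approx -2.0037$)
$B = 9$ ($B = 3 \left(\frac{1 - 4}{5 - 4} - -6\right) = 3 \left(- \frac{3}{1} + 6\right) = 3 \left(\left(-3\right) 1 + 6\right) = 3 \left(-3 + 6\right) = 3 \cdot 3 = 9$)
$Y = - \frac{9}{11}$ ($Y = \frac{9}{-11} = 9 \left(- \frac{1}{11}\right) = - \frac{9}{11} \approx -0.81818$)
$Y \left(n + C\right) = - \frac{9 \left(-156 - \frac{541}{270}\right)}{11} = \left(- \frac{9}{11}\right) \left(- \frac{42661}{270}\right) = \frac{42661}{330}$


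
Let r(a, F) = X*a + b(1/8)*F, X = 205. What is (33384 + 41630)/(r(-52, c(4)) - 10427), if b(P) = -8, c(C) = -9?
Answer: -75014/21015 ≈ -3.5695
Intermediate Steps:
r(a, F) = -8*F + 205*a (r(a, F) = 205*a - 8*F = -8*F + 205*a)
(33384 + 41630)/(r(-52, c(4)) - 10427) = (33384 + 41630)/((-8*(-9) + 205*(-52)) - 10427) = 75014/((72 - 10660) - 10427) = 75014/(-10588 - 10427) = 75014/(-21015) = 75014*(-1/21015) = -75014/21015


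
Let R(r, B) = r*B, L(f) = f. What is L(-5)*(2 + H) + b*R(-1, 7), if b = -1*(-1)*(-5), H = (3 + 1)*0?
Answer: 25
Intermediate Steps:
H = 0 (H = 4*0 = 0)
R(r, B) = B*r
b = -5 (b = 1*(-5) = -5)
L(-5)*(2 + H) + b*R(-1, 7) = -5*(2 + 0) - 35*(-1) = -5*2 - 5*(-7) = -10 + 35 = 25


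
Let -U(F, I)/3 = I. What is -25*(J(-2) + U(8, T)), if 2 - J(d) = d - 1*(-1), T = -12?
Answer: -975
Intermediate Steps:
U(F, I) = -3*I
J(d) = 1 - d (J(d) = 2 - (d - 1*(-1)) = 2 - (d + 1) = 2 - (1 + d) = 2 + (-1 - d) = 1 - d)
-25*(J(-2) + U(8, T)) = -25*((1 - 1*(-2)) - 3*(-12)) = -25*((1 + 2) + 36) = -25*(3 + 36) = -25*39 = -975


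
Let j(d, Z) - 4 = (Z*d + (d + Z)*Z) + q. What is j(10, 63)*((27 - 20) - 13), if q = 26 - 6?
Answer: -31518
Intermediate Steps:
q = 20
j(d, Z) = 24 + Z*d + Z*(Z + d) (j(d, Z) = 4 + ((Z*d + (d + Z)*Z) + 20) = 4 + ((Z*d + (Z + d)*Z) + 20) = 4 + ((Z*d + Z*(Z + d)) + 20) = 4 + (20 + Z*d + Z*(Z + d)) = 24 + Z*d + Z*(Z + d))
j(10, 63)*((27 - 20) - 13) = (24 + 63² + 2*63*10)*((27 - 20) - 13) = (24 + 3969 + 1260)*(7 - 13) = 5253*(-6) = -31518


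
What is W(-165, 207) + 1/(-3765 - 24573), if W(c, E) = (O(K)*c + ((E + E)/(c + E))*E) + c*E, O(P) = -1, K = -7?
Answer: -6337708693/198366 ≈ -31950.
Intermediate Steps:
W(c, E) = -c + E*c + 2*E²/(E + c) (W(c, E) = (-c + ((E + E)/(c + E))*E) + c*E = (-c + ((2*E)/(E + c))*E) + E*c = (-c + (2*E/(E + c))*E) + E*c = (-c + 2*E²/(E + c)) + E*c = -c + E*c + 2*E²/(E + c))
W(-165, 207) + 1/(-3765 - 24573) = (-1*(-165)² + 2*207² + 207*(-165)² - 165*207² - 1*207*(-165))/(207 - 165) + 1/(-3765 - 24573) = (-1*27225 + 2*42849 + 207*27225 - 165*42849 + 34155)/42 + 1/(-28338) = (-27225 + 85698 + 5635575 - 7070085 + 34155)/42 - 1/28338 = (1/42)*(-1341882) - 1/28338 = -223647/7 - 1/28338 = -6337708693/198366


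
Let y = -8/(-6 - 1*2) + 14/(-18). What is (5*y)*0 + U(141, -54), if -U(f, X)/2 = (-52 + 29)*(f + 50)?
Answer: 8786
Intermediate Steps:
y = 2/9 (y = -8/(-6 - 2) + 14*(-1/18) = -8/(-8) - 7/9 = -8*(-⅛) - 7/9 = 1 - 7/9 = 2/9 ≈ 0.22222)
U(f, X) = 2300 + 46*f (U(f, X) = -2*(-52 + 29)*(f + 50) = -(-46)*(50 + f) = -2*(-1150 - 23*f) = 2300 + 46*f)
(5*y)*0 + U(141, -54) = (5*(2/9))*0 + (2300 + 46*141) = (10/9)*0 + (2300 + 6486) = 0 + 8786 = 8786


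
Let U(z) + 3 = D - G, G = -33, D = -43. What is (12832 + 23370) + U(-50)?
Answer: 36189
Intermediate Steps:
U(z) = -13 (U(z) = -3 + (-43 - 1*(-33)) = -3 + (-43 + 33) = -3 - 10 = -13)
(12832 + 23370) + U(-50) = (12832 + 23370) - 13 = 36202 - 13 = 36189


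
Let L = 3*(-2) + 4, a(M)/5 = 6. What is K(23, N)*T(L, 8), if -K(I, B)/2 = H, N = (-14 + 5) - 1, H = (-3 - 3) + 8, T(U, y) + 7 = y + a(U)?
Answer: -124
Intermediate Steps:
a(M) = 30 (a(M) = 5*6 = 30)
L = -2 (L = -6 + 4 = -2)
T(U, y) = 23 + y (T(U, y) = -7 + (y + 30) = -7 + (30 + y) = 23 + y)
H = 2 (H = -6 + 8 = 2)
N = -10 (N = -9 - 1 = -10)
K(I, B) = -4 (K(I, B) = -2*2 = -4)
K(23, N)*T(L, 8) = -4*(23 + 8) = -4*31 = -124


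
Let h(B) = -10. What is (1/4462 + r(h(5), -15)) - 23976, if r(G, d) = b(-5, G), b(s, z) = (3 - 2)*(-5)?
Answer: -107003221/4462 ≈ -23981.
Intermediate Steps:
b(s, z) = -5 (b(s, z) = 1*(-5) = -5)
r(G, d) = -5
(1/4462 + r(h(5), -15)) - 23976 = (1/4462 - 5) - 23976 = -22309/4462 - 23976 = -107003221/4462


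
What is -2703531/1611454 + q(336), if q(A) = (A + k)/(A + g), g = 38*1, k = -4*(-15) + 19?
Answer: -85591796/150670949 ≈ -0.56807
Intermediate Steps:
k = 79 (k = 60 + 19 = 79)
g = 38
q(A) = (79 + A)/(38 + A) (q(A) = (A + 79)/(A + 38) = (79 + A)/(38 + A))
-2703531/1611454 + q(336) = -2703531/1611454 + (79 + 336)/(38 + 336) = -2703531*1/1611454 + 415/374 = -2703531/1611454 + (1/374)*415 = -2703531/1611454 + 415/374 = -85591796/150670949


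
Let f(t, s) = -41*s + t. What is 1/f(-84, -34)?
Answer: 1/1310 ≈ 0.00076336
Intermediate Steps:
f(t, s) = t - 41*s
1/f(-84, -34) = 1/(-84 - 41*(-34)) = 1/(-84 + 1394) = 1/1310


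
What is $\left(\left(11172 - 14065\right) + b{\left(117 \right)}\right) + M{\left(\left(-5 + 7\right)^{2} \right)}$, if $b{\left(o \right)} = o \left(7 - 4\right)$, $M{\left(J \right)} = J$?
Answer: $-2538$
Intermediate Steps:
$b{\left(o \right)} = 3 o$ ($b{\left(o \right)} = o 3 = 3 o$)
$\left(\left(11172 - 14065\right) + b{\left(117 \right)}\right) + M{\left(\left(-5 + 7\right)^{2} \right)} = \left(\left(11172 - 14065\right) + 3 \cdot 117\right) + \left(-5 + 7\right)^{2} = \left(\left(11172 - 14065\right) + 351\right) + 2^{2} = \left(-2893 + 351\right) + 4 = -2542 + 4 = -2538$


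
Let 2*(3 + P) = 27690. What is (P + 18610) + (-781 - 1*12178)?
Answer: 19493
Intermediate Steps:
P = 13842 (P = -3 + (1/2)*27690 = -3 + 13845 = 13842)
(P + 18610) + (-781 - 1*12178) = (13842 + 18610) + (-781 - 1*12178) = 32452 + (-781 - 12178) = 32452 - 12959 = 19493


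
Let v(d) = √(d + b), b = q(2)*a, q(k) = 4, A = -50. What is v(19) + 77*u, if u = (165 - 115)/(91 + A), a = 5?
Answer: 3850/41 + √39 ≈ 100.15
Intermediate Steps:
u = 50/41 (u = (165 - 115)/(91 - 50) = 50/41 ≈ 1.2195)
b = 20 (b = 4*5 = 20)
v(d) = √(20 + d) (v(d) = √(d + 20) = √(20 + d))
v(19) + 77*u = √(20 + 19) + 77*(50/41) = √39 + 3850/41 = 3850/41 + √39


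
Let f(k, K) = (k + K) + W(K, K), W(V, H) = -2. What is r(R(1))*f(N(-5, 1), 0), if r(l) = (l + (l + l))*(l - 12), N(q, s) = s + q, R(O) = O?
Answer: 198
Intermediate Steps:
N(q, s) = q + s
r(l) = 3*l*(-12 + l) (r(l) = (l + 2*l)*(-12 + l) = (3*l)*(-12 + l) = 3*l*(-12 + l))
f(k, K) = -2 + K + k (f(k, K) = (k + K) - 2 = (K + k) - 2 = -2 + K + k)
r(R(1))*f(N(-5, 1), 0) = (3*1*(-12 + 1))*(-2 + 0 + (-5 + 1)) = (3*1*(-11))*(-2 + 0 - 4) = -33*(-6) = 198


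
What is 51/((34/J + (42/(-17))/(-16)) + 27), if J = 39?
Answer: 270504/148651 ≈ 1.8197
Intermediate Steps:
51/((34/J + (42/(-17))/(-16)) + 27) = 51/((34/39 + (42/(-17))/(-16)) + 27) = 51/((34*(1/39) + (42*(-1/17))*(-1/16)) + 27) = 51/((34/39 - 42/17*(-1/16)) + 27) = 51/((34/39 + 21/136) + 27) = 51/(5443/5304 + 27) = 51/(148651/5304) = (5304/148651)*51 = 270504/148651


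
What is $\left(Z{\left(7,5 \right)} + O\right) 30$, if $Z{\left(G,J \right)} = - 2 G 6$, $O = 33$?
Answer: $-1530$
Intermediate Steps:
$Z{\left(G,J \right)} = - 12 G$
$\left(Z{\left(7,5 \right)} + O\right) 30 = \left(\left(-12\right) 7 + 33\right) 30 = \left(-84 + 33\right) 30 = \left(-51\right) 30 = -1530$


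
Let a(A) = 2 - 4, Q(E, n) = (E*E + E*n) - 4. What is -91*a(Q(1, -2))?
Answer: 182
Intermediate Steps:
Q(E, n) = -4 + E**2 + E*n (Q(E, n) = (E**2 + E*n) - 4 = -4 + E**2 + E*n)
a(A) = -2
-91*a(Q(1, -2)) = -91*(-2) = 182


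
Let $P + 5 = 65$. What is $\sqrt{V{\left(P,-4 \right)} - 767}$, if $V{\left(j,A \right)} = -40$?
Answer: $i \sqrt{807} \approx 28.408 i$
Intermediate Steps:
$P = 60$ ($P = -5 + 65 = 60$)
$\sqrt{V{\left(P,-4 \right)} - 767} = \sqrt{-40 - 767} = \sqrt{-807} = i \sqrt{807}$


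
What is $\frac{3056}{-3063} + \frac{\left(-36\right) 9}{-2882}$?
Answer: $- \frac{3907490}{4413783} \approx -0.88529$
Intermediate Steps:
$\frac{3056}{-3063} + \frac{\left(-36\right) 9}{-2882} = 3056 \left(- \frac{1}{3063}\right) - - \frac{162}{1441} = - \frac{3056}{3063} + \frac{162}{1441} = - \frac{3907490}{4413783}$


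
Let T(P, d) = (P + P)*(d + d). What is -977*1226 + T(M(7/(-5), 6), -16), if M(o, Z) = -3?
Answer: -1197610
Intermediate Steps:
T(P, d) = 4*P*d (T(P, d) = (2*P)*(2*d) = 4*P*d)
-977*1226 + T(M(7/(-5), 6), -16) = -977*1226 + 4*(-3)*(-16) = -1197802 + 192 = -1197610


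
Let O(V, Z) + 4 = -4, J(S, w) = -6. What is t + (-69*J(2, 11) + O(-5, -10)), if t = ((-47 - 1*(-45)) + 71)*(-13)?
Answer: -491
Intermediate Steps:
O(V, Z) = -8 (O(V, Z) = -4 - 4 = -8)
t = -897 (t = ((-47 + 45) + 71)*(-13) = (-2 + 71)*(-13) = 69*(-13) = -897)
t + (-69*J(2, 11) + O(-5, -10)) = -897 + (-69*(-6) - 8) = -897 + (414 - 8) = -897 + 406 = -491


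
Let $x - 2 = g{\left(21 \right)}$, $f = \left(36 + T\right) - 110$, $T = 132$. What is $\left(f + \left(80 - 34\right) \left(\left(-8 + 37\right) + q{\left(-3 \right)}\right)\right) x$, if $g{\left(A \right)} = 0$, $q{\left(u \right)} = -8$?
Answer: $2048$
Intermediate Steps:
$f = 58$ ($f = \left(36 + 132\right) - 110 = 168 - 110 = 58$)
$x = 2$ ($x = 2 + 0 = 2$)
$\left(f + \left(80 - 34\right) \left(\left(-8 + 37\right) + q{\left(-3 \right)}\right)\right) x = \left(58 + \left(80 - 34\right) \left(\left(-8 + 37\right) - 8\right)\right) 2 = \left(58 + 46 \left(29 - 8\right)\right) 2 = \left(58 + 46 \cdot 21\right) 2 = \left(58 + 966\right) 2 = 1024 \cdot 2 = 2048$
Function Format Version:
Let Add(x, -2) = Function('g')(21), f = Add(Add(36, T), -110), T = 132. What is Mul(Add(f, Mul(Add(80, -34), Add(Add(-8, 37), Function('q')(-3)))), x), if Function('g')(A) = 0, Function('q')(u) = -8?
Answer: 2048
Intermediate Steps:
f = 58 (f = Add(Add(36, 132), -110) = Add(168, -110) = 58)
x = 2 (x = Add(2, 0) = 2)
Mul(Add(f, Mul(Add(80, -34), Add(Add(-8, 37), Function('q')(-3)))), x) = Mul(Add(58, Mul(Add(80, -34), Add(Add(-8, 37), -8))), 2) = Mul(Add(58, Mul(46, Add(29, -8))), 2) = Mul(Add(58, Mul(46, 21)), 2) = Mul(Add(58, 966), 2) = Mul(1024, 2) = 2048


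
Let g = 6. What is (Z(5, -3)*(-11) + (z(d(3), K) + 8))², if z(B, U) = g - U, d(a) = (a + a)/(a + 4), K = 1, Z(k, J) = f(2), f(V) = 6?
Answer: 2809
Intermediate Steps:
Z(k, J) = 6
d(a) = 2*a/(4 + a) (d(a) = (2*a)/(4 + a) = 2*a/(4 + a))
z(B, U) = 6 - U
(Z(5, -3)*(-11) + (z(d(3), K) + 8))² = (6*(-11) + ((6 - 1*1) + 8))² = (-66 + ((6 - 1) + 8))² = (-66 + (5 + 8))² = (-66 + 13)² = (-53)² = 2809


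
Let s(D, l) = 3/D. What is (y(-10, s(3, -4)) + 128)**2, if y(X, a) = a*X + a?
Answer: 14161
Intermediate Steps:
y(X, a) = a + X*a (y(X, a) = X*a + a = a + X*a)
(y(-10, s(3, -4)) + 128)**2 = ((3/3)*(1 - 10) + 128)**2 = ((3*(1/3))*(-9) + 128)**2 = (1*(-9) + 128)**2 = (-9 + 128)**2 = 119**2 = 14161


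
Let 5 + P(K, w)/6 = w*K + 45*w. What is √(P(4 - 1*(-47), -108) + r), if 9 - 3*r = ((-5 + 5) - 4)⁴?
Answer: I*√560883/3 ≈ 249.64*I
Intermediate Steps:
P(K, w) = -30 + 270*w + 6*K*w (P(K, w) = -30 + 6*(w*K + 45*w) = -30 + 6*(K*w + 45*w) = -30 + 6*(45*w + K*w) = -30 + (270*w + 6*K*w) = -30 + 270*w + 6*K*w)
r = -247/3 (r = 3 - ((-5 + 5) - 4)⁴/3 = 3 - (0 - 4)⁴/3 = 3 - ⅓*(-4)⁴ = 3 - ⅓*256 = 3 - 256/3 = -247/3 ≈ -82.333)
√(P(4 - 1*(-47), -108) + r) = √((-30 + 270*(-108) + 6*(4 - 1*(-47))*(-108)) - 247/3) = √((-30 - 29160 + 6*(4 + 47)*(-108)) - 247/3) = √((-30 - 29160 + 6*51*(-108)) - 247/3) = √((-30 - 29160 - 33048) - 247/3) = √(-62238 - 247/3) = √(-186961/3) = I*√560883/3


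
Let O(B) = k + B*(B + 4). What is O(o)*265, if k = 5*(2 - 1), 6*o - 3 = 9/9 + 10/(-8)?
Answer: 1075105/576 ≈ 1866.5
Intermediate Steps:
o = 11/24 (o = 1/2 + (9/9 + 10/(-8))/6 = 1/2 + (9*(1/9) + 10*(-1/8))/6 = 1/2 + (1 - 5/4)/6 = 1/2 + (1/6)*(-1/4) = 1/2 - 1/24 = 11/24 ≈ 0.45833)
k = 5 (k = 5*1 = 5)
O(B) = 5 + B*(4 + B) (O(B) = 5 + B*(B + 4) = 5 + B*(4 + B))
O(o)*265 = (5 + (11/24)**2 + 4*(11/24))*265 = (5 + 121/576 + 11/6)*265 = (4057/576)*265 = 1075105/576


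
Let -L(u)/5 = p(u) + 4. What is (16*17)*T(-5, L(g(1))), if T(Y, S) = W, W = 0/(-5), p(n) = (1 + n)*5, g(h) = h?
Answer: 0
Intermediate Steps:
p(n) = 5 + 5*n
L(u) = -45 - 25*u (L(u) = -5*((5 + 5*u) + 4) = -5*(9 + 5*u) = -45 - 25*u)
W = 0 (W = 0*(-⅕) = 0)
T(Y, S) = 0
(16*17)*T(-5, L(g(1))) = (16*17)*0 = 272*0 = 0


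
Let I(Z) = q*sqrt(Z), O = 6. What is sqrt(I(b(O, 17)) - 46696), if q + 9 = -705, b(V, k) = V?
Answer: sqrt(-46696 - 714*sqrt(6)) ≈ 220.1*I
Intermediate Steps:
q = -714 (q = -9 - 705 = -714)
I(Z) = -714*sqrt(Z)
sqrt(I(b(O, 17)) - 46696) = sqrt(-714*sqrt(6) - 46696) = sqrt(-46696 - 714*sqrt(6))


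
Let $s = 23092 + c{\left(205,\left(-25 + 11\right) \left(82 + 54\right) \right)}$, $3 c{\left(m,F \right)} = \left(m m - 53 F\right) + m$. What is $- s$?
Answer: $-70806$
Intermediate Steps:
$c{\left(m,F \right)} = - \frac{53 F}{3} + \frac{m}{3} + \frac{m^{2}}{3}$ ($c{\left(m,F \right)} = \frac{\left(m m - 53 F\right) + m}{3} = \frac{\left(m^{2} - 53 F\right) + m}{3} = \frac{m + m^{2} - 53 F}{3} = - \frac{53 F}{3} + \frac{m}{3} + \frac{m^{2}}{3}$)
$s = 70806$ ($s = 23092 + \left(- \frac{53 \left(-25 + 11\right) \left(82 + 54\right)}{3} + \frac{1}{3} \cdot 205 + \frac{205^{2}}{3}\right) = 23092 + \left(- \frac{53 \left(\left(-14\right) 136\right)}{3} + \frac{205}{3} + \frac{1}{3} \cdot 42025\right) = 23092 + \left(\left(- \frac{53}{3}\right) \left(-1904\right) + \frac{205}{3} + \frac{42025}{3}\right) = 23092 + \left(\frac{100912}{3} + \frac{205}{3} + \frac{42025}{3}\right) = 23092 + 47714 = 70806$)
$- s = \left(-1\right) 70806 = -70806$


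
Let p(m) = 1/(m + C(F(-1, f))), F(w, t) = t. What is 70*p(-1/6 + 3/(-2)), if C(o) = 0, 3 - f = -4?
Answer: -42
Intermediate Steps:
f = 7 (f = 3 - 1*(-4) = 3 + 4 = 7)
p(m) = 1/m (p(m) = 1/(m + 0) = 1/m)
70*p(-1/6 + 3/(-2)) = 70/(-1/6 + 3/(-2)) = 70/(-1*⅙ + 3*(-½)) = 70/(-⅙ - 3/2) = 70/(-5/3) = 70*(-⅗) = -42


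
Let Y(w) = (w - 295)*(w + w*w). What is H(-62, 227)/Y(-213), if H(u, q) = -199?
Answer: 199/22939248 ≈ 8.6751e-6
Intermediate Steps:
Y(w) = (-295 + w)*(w + w²)
H(-62, 227)/Y(-213) = -199*(-1/(213*(-295 + (-213)² - 294*(-213)))) = -199*(-1/(213*(-295 + 45369 + 62622))) = -199/((-213*107696)) = -199/(-22939248) = -199*(-1/22939248) = 199/22939248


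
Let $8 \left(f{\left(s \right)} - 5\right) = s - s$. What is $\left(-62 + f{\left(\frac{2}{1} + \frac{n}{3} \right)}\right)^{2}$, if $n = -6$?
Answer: $3249$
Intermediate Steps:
$f{\left(s \right)} = 5$ ($f{\left(s \right)} = 5 + \frac{s - s}{8} = 5 + \frac{1}{8} \cdot 0 = 5 + 0 = 5$)
$\left(-62 + f{\left(\frac{2}{1} + \frac{n}{3} \right)}\right)^{2} = \left(-62 + 5\right)^{2} = \left(-57\right)^{2} = 3249$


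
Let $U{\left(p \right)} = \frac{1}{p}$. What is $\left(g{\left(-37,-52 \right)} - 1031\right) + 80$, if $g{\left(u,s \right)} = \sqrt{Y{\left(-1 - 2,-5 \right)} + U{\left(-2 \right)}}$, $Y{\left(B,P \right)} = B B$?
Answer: $-951 + \frac{\sqrt{34}}{2} \approx -948.08$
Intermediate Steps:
$Y{\left(B,P \right)} = B^{2}$
$g{\left(u,s \right)} = \frac{\sqrt{34}}{2}$ ($g{\left(u,s \right)} = \sqrt{\left(-1 - 2\right)^{2} + \frac{1}{-2}} = \sqrt{\left(-3\right)^{2} - \frac{1}{2}} = \sqrt{9 - \frac{1}{2}} = \sqrt{\frac{17}{2}} = \frac{\sqrt{34}}{2}$)
$\left(g{\left(-37,-52 \right)} - 1031\right) + 80 = \left(\frac{\sqrt{34}}{2} - 1031\right) + 80 = \left(-1031 + \frac{\sqrt{34}}{2}\right) + 80 = -951 + \frac{\sqrt{34}}{2}$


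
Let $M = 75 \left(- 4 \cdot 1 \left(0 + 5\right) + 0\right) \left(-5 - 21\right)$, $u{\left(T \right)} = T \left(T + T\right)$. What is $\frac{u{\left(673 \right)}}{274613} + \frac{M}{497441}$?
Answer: $\frac{461320816378}{136603765333} \approx 3.3771$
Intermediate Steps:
$u{\left(T \right)} = 2 T^{2}$ ($u{\left(T \right)} = T 2 T = 2 T^{2}$)
$M = 39000$ ($M = 75 \left(- 4 \cdot 1 \cdot 5 + 0\right) \left(-5 - 21\right) = 75 \left(\left(-4\right) 5 + 0\right) \left(-26\right) = 75 \left(-20 + 0\right) \left(-26\right) = 75 \left(-20\right) \left(-26\right) = \left(-1500\right) \left(-26\right) = 39000$)
$\frac{u{\left(673 \right)}}{274613} + \frac{M}{497441} = \frac{2 \cdot 673^{2}}{274613} + \frac{39000}{497441} = 2 \cdot 452929 \cdot \frac{1}{274613} + 39000 \cdot \frac{1}{497441} = 905858 \cdot \frac{1}{274613} + \frac{39000}{497441} = \frac{905858}{274613} + \frac{39000}{497441} = \frac{461320816378}{136603765333}$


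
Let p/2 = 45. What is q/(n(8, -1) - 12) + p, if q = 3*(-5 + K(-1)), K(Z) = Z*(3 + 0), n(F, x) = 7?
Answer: 474/5 ≈ 94.800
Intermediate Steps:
p = 90 (p = 2*45 = 90)
K(Z) = 3*Z (K(Z) = Z*3 = 3*Z)
q = -24 (q = 3*(-5 + 3*(-1)) = 3*(-5 - 3) = 3*(-8) = -24)
q/(n(8, -1) - 12) + p = -24/(7 - 12) + 90 = -24/(-5) + 90 = -24*(-⅕) + 90 = 24/5 + 90 = 474/5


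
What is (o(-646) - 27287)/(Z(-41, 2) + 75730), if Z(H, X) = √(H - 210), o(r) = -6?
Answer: -2066898890/5735033151 + 27293*I*√251/5735033151 ≈ -0.3604 + 7.5397e-5*I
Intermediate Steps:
Z(H, X) = √(-210 + H)
(o(-646) - 27287)/(Z(-41, 2) + 75730) = (-6 - 27287)/(√(-210 - 41) + 75730) = -27293/(√(-251) + 75730) = -27293/(I*√251 + 75730) = -27293/(75730 + I*√251)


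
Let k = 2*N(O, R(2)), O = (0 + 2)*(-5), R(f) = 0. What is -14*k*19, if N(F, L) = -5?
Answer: 2660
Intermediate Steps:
O = -10 (O = 2*(-5) = -10)
k = -10 (k = 2*(-5) = -10)
-14*k*19 = -14*(-10)*19 = 140*19 = 2660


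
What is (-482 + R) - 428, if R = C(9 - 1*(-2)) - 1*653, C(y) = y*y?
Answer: -1442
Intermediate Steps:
C(y) = y²
R = -532 (R = (9 - 1*(-2))² - 1*653 = (9 + 2)² - 653 = 11² - 653 = 121 - 653 = -532)
(-482 + R) - 428 = (-482 - 532) - 428 = -1014 - 428 = -1442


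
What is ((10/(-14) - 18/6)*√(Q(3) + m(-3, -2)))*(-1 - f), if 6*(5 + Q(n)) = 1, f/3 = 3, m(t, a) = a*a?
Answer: 130*I*√30/21 ≈ 33.907*I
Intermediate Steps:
m(t, a) = a²
f = 9 (f = 3*3 = 9)
Q(n) = -29/6 (Q(n) = -5 + (⅙)*1 = -5 + ⅙ = -29/6)
((10/(-14) - 18/6)*√(Q(3) + m(-3, -2)))*(-1 - f) = ((10/(-14) - 18/6)*√(-29/6 + (-2)²))*(-1 - 1*9) = ((10*(-1/14) - 18*⅙)*√(-29/6 + 4))*(-1 - 9) = ((-5/7 - 3)*√(-⅚))*(-10) = -13*I*√30/21*(-10) = 130*I*√30/21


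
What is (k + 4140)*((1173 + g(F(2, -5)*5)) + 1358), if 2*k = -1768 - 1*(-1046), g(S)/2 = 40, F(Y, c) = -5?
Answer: 9866969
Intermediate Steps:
g(S) = 80 (g(S) = 2*40 = 80)
k = -361 (k = (-1768 - 1*(-1046))/2 = (-1768 + 1046)/2 = (½)*(-722) = -361)
(k + 4140)*((1173 + g(F(2, -5)*5)) + 1358) = (-361 + 4140)*((1173 + 80) + 1358) = 3779*(1253 + 1358) = 3779*2611 = 9866969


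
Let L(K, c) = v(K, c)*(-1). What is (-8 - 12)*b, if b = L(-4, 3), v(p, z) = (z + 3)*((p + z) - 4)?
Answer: -600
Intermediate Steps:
v(p, z) = (3 + z)*(-4 + p + z)
L(K, c) = 12 + c - c**2 - 3*K - K*c (L(K, c) = (-12 + c**2 - c + 3*K + K*c)*(-1) = 12 + c - c**2 - 3*K - K*c)
b = 30 (b = 12 + 3 - 1*3**2 - 3*(-4) - 1*(-4)*3 = 12 + 3 - 1*9 + 12 + 12 = 12 + 3 - 9 + 12 + 12 = 30)
(-8 - 12)*b = (-8 - 12)*30 = -20*30 = -600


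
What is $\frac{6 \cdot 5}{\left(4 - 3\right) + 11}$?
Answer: $\frac{5}{2} \approx 2.5$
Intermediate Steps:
$\frac{6 \cdot 5}{\left(4 - 3\right) + 11} = \frac{30}{1 + 11} = \frac{30}{12} = 30 \cdot \frac{1}{12} = \frac{5}{2}$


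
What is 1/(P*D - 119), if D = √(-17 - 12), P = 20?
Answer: -119/25761 - 20*I*√29/25761 ≈ -0.0046194 - 0.0041809*I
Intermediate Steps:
D = I*√29 (D = √(-29) = I*√29 ≈ 5.3852*I)
1/(P*D - 119) = 1/(20*(I*√29) - 119) = 1/(20*I*√29 - 119) = 1/(-119 + 20*I*√29)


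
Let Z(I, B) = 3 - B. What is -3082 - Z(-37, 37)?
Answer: -3048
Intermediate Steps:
-3082 - Z(-37, 37) = -3082 - (3 - 1*37) = -3082 - (3 - 37) = -3082 - 1*(-34) = -3082 + 34 = -3048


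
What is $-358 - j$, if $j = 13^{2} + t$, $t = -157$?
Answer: $-370$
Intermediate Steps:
$j = 12$ ($j = 13^{2} - 157 = 169 - 157 = 12$)
$-358 - j = -358 - 12 = -370$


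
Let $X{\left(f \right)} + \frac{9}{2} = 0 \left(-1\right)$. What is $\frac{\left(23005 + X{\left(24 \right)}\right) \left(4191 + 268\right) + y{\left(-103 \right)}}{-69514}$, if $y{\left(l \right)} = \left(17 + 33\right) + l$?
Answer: $- \frac{205118353}{139028} \approx -1475.4$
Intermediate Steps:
$y{\left(l \right)} = 50 + l$
$X{\left(f \right)} = - \frac{9}{2}$ ($X{\left(f \right)} = - \frac{9}{2} + 0 \left(-1\right) = - \frac{9}{2} + 0 = - \frac{9}{2}$)
$\frac{\left(23005 + X{\left(24 \right)}\right) \left(4191 + 268\right) + y{\left(-103 \right)}}{-69514} = \frac{\left(23005 - \frac{9}{2}\right) \left(4191 + 268\right) + \left(50 - 103\right)}{-69514} = \left(\frac{46001}{2} \cdot 4459 - 53\right) \left(- \frac{1}{69514}\right) = \left(\frac{205118459}{2} - 53\right) \left(- \frac{1}{69514}\right) = \frac{205118353}{2} \left(- \frac{1}{69514}\right) = - \frac{205118353}{139028}$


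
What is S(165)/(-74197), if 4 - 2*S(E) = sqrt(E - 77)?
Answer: -2/74197 + sqrt(22)/74197 ≈ 3.6260e-5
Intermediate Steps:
S(E) = 2 - sqrt(-77 + E)/2 (S(E) = 2 - sqrt(E - 77)/2 = 2 - sqrt(-77 + E)/2)
S(165)/(-74197) = (2 - sqrt(-77 + 165)/2)/(-74197) = (2 - sqrt(22))*(-1/74197) = -2/74197 + sqrt(22)/74197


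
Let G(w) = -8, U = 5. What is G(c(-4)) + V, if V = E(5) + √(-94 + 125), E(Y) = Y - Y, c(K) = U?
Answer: -8 + √31 ≈ -2.4322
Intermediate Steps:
c(K) = 5
E(Y) = 0
V = √31 (V = 0 + √(-94 + 125) = 0 + √31 = √31 ≈ 5.5678)
G(c(-4)) + V = -8 + √31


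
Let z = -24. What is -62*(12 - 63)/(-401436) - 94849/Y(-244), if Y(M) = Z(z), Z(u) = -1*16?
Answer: 3172979381/535248 ≈ 5928.1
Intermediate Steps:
Z(u) = -16
Y(M) = -16
-62*(12 - 63)/(-401436) - 94849/Y(-244) = -62*(12 - 63)/(-401436) - 94849/(-16) = -62*(-51)*(-1/401436) - 94849*(-1/16) = 3162*(-1/401436) + 94849/16 = -527/66906 + 94849/16 = 3172979381/535248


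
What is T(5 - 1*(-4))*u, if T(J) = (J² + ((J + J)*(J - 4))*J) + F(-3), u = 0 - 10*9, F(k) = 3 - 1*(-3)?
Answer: -80730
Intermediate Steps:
F(k) = 6 (F(k) = 3 + 3 = 6)
u = -90 (u = 0 - 90 = -90)
T(J) = 6 + J² + 2*J²*(-4 + J) (T(J) = (J² + ((J + J)*(J - 4))*J) + 6 = (J² + ((2*J)*(-4 + J))*J) + 6 = (J² + (2*J*(-4 + J))*J) + 6 = (J² + 2*J²*(-4 + J)) + 6 = 6 + J² + 2*J²*(-4 + J))
T(5 - 1*(-4))*u = (6 - 7*(5 - 1*(-4))² + 2*(5 - 1*(-4))³)*(-90) = (6 - 7*(5 + 4)² + 2*(5 + 4)³)*(-90) = (6 - 7*9² + 2*9³)*(-90) = (6 - 7*81 + 2*729)*(-90) = (6 - 567 + 1458)*(-90) = 897*(-90) = -80730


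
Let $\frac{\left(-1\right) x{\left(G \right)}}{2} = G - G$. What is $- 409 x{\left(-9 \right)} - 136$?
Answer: $-136$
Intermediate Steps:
$x{\left(G \right)} = 0$ ($x{\left(G \right)} = - 2 \left(G - G\right) = \left(-2\right) 0 = 0$)
$- 409 x{\left(-9 \right)} - 136 = \left(-409\right) 0 - 136 = 0 - 136 = -136$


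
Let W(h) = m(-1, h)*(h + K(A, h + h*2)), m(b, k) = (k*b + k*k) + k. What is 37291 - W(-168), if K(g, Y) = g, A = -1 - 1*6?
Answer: 4976491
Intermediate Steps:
A = -7 (A = -1 - 6 = -7)
m(b, k) = k + k² + b*k (m(b, k) = (b*k + k²) + k = (k² + b*k) + k = k + k² + b*k)
W(h) = h²*(-7 + h) (W(h) = (h*(1 - 1 + h))*(h - 7) = (h*h)*(-7 + h) = h²*(-7 + h))
37291 - W(-168) = 37291 - (-168)²*(-7 - 168) = 37291 - 28224*(-175) = 37291 - 1*(-4939200) = 37291 + 4939200 = 4976491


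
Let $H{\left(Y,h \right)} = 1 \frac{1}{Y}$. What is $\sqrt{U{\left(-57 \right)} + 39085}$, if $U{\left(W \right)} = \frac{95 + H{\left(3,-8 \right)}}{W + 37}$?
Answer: $\frac{\sqrt{35172210}}{30} \approx 197.69$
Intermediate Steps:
$H{\left(Y,h \right)} = \frac{1}{Y}$
$U{\left(W \right)} = \frac{286}{3 \left(37 + W\right)}$ ($U{\left(W \right)} = \frac{95 + \frac{1}{3}}{W + 37} = \frac{95 + \frac{1}{3}}{37 + W} = \frac{286}{3 \left(37 + W\right)}$)
$\sqrt{U{\left(-57 \right)} + 39085} = \sqrt{\frac{286}{3 \left(37 - 57\right)} + 39085} = \sqrt{\frac{286}{3 \left(-20\right)} + 39085} = \sqrt{\frac{286}{3} \left(- \frac{1}{20}\right) + 39085} = \sqrt{- \frac{143}{30} + 39085} = \sqrt{\frac{1172407}{30}} = \frac{\sqrt{35172210}}{30}$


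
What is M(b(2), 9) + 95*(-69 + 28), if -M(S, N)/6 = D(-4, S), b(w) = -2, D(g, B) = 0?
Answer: -3895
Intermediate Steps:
M(S, N) = 0 (M(S, N) = -6*0 = 0)
M(b(2), 9) + 95*(-69 + 28) = 0 + 95*(-69 + 28) = 0 + 95*(-41) = 0 - 3895 = -3895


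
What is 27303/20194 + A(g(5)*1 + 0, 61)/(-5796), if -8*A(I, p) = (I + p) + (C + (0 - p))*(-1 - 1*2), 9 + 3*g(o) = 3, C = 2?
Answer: 6906257/5088888 ≈ 1.3571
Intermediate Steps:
g(o) = -2 (g(o) = -3 + (⅓)*3 = -3 + 1 = -2)
A(I, p) = ¾ - p/2 - I/8 (A(I, p) = -((I + p) + (2 + (0 - p))*(-1 - 1*2))/8 = -((I + p) + (2 - p)*(-1 - 2))/8 = -((I + p) + (2 - p)*(-3))/8 = -((I + p) + (-6 + 3*p))/8 = -(-6 + I + 4*p)/8 = ¾ - p/2 - I/8)
27303/20194 + A(g(5)*1 + 0, 61)/(-5796) = 27303/20194 + (¾ - ½*61 - (-2*1 + 0)/8)/(-5796) = 27303*(1/20194) + (¾ - 61/2 - (-2 + 0)/8)*(-1/5796) = 27303/20194 + (¾ - 61/2 - ⅛*(-2))*(-1/5796) = 27303/20194 + (¾ - 61/2 + ¼)*(-1/5796) = 27303/20194 - 59/2*(-1/5796) = 27303/20194 + 59/11592 = 6906257/5088888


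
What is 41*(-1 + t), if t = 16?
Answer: 615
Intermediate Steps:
41*(-1 + t) = 41*(-1 + 16) = 41*15 = 615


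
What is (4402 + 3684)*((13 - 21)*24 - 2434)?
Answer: -21233836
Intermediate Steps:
(4402 + 3684)*((13 - 21)*24 - 2434) = 8086*(-8*24 - 2434) = 8086*(-192 - 2434) = 8086*(-2626) = -21233836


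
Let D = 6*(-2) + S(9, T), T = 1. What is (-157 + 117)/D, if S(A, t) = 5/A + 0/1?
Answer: 360/103 ≈ 3.4951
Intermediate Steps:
S(A, t) = 5/A (S(A, t) = 5/A + 0*1 = 5/A + 0 = 5/A)
D = -103/9 (D = 6*(-2) + 5/9 = -12 + 5*(1/9) = -12 + 5/9 = -103/9 ≈ -11.444)
(-157 + 117)/D = (-157 + 117)/(-103/9) = -9/103*(-40) = 360/103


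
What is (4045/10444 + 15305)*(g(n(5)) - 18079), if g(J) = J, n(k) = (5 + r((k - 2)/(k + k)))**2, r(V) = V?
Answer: -57708566125263/208880 ≈ -2.7628e+8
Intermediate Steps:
n(k) = (5 + (-2 + k)/(2*k))**2 (n(k) = (5 + (k - 2)/(k + k))**2 = (5 + (-2 + k)/((2*k)))**2 = (5 + (-2 + k)*(1/(2*k)))**2 = (5 + (-2 + k)/(2*k))**2)
(4045/10444 + 15305)*(g(n(5)) - 18079) = (4045/10444 + 15305)*((1/4)*(-2 + 11*5)**2/5**2 - 18079) = (4045*(1/10444) + 15305)*((1/4)*(1/25)*(-2 + 55)**2 - 18079) = (4045/10444 + 15305)*((1/4)*(1/25)*53**2 - 18079) = 159849465*((1/4)*(1/25)*2809 - 18079)/10444 = 159849465*(2809/100 - 18079)/10444 = (159849465/10444)*(-1805091/100) = -57708566125263/208880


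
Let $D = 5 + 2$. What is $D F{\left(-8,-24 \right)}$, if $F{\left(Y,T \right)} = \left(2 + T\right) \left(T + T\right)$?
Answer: $7392$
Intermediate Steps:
$F{\left(Y,T \right)} = 2 T \left(2 + T\right)$ ($F{\left(Y,T \right)} = \left(2 + T\right) 2 T = 2 T \left(2 + T\right)$)
$D = 7$
$D F{\left(-8,-24 \right)} = 7 \cdot 2 \left(-24\right) \left(2 - 24\right) = 7 \cdot 2 \left(-24\right) \left(-22\right) = 7 \cdot 1056 = 7392$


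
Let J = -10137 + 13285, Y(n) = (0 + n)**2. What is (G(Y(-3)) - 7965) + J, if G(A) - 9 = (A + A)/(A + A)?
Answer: -4807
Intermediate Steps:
Y(n) = n**2
G(A) = 10 (G(A) = 9 + (A + A)/(A + A) = 9 + (2*A)/((2*A)) = 9 + (2*A)*(1/(2*A)) = 9 + 1 = 10)
J = 3148
(G(Y(-3)) - 7965) + J = (10 - 7965) + 3148 = -7955 + 3148 = -4807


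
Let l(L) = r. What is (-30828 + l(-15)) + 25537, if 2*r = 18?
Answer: -5282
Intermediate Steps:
r = 9 (r = (1/2)*18 = 9)
l(L) = 9
(-30828 + l(-15)) + 25537 = (-30828 + 9) + 25537 = -30819 + 25537 = -5282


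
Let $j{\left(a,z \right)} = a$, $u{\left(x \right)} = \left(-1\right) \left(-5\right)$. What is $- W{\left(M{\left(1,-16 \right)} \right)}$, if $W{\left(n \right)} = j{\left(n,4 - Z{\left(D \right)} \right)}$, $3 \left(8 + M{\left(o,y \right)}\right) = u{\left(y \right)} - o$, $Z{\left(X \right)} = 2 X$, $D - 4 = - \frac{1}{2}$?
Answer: $\frac{20}{3} \approx 6.6667$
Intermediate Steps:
$u{\left(x \right)} = 5$
$D = \frac{7}{2}$ ($D = 4 - \frac{1}{2} = \frac{7}{2} \approx 3.5$)
$M{\left(o,y \right)} = - \frac{19}{3} - \frac{o}{3}$ ($M{\left(o,y \right)} = -8 + \frac{5 - o}{3} = -8 - \left(- \frac{5}{3} + \frac{o}{3}\right) = - \frac{19}{3} - \frac{o}{3}$)
$W{\left(n \right)} = n$
$- W{\left(M{\left(1,-16 \right)} \right)} = - (- \frac{19}{3} - \frac{1}{3}) = \left(-1\right) \left(- \frac{20}{3}\right) = \frac{20}{3}$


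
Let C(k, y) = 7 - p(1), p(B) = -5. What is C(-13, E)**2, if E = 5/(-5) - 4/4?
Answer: 144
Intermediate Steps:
E = -2 (E = 5*(-1/5) - 4*1/4 = -1 - 1 = -2)
C(k, y) = 12 (C(k, y) = 7 - 1*(-5) = 7 + 5 = 12)
C(-13, E)**2 = 12**2 = 144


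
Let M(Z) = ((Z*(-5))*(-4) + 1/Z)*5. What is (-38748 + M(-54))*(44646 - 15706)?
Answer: -34496436590/27 ≈ -1.2776e+9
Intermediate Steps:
M(Z) = 5/Z + 100*Z (M(Z) = (-5*Z*(-4) + 1/Z)*5 = (20*Z + 1/Z)*5 = (1/Z + 20*Z)*5 = 5/Z + 100*Z)
(-38748 + M(-54))*(44646 - 15706) = (-38748 + (5/(-54) + 100*(-54)))*(44646 - 15706) = (-38748 + (5*(-1/54) - 5400))*28940 = (-38748 + (-5/54 - 5400))*28940 = (-38748 - 291605/54)*28940 = -2383997/54*28940 = -34496436590/27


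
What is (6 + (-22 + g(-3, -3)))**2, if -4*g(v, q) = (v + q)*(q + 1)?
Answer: 361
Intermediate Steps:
g(v, q) = -(1 + q)*(q + v)/4 (g(v, q) = -(v + q)*(q + 1)/4 = -(q + v)*(1 + q)/4 = -(1 + q)*(q + v)/4)
(6 + (-22 + g(-3, -3)))**2 = (6 + (-22 + (-1/4*(-3) - 1/4*(-3) - 1/4*(-3)**2 - 1/4*(-3)*(-3))))**2 = (6 + (-22 + (3/4 + 3/4 - 1/4*9 - 9/4)))**2 = (6 + (-22 + (3/4 + 3/4 - 9/4 - 9/4)))**2 = (6 + (-22 - 3))**2 = (6 - 25)**2 = (-19)**2 = 361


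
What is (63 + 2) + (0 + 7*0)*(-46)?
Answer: 65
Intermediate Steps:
(63 + 2) + (0 + 7*0)*(-46) = 65 + (0 + 0)*(-46) = 65 + 0*(-46) = 65 + 0 = 65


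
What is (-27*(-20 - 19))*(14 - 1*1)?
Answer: 13689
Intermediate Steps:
(-27*(-20 - 19))*(14 - 1*1) = (-27*(-39))*(14 - 1) = 1053*13 = 13689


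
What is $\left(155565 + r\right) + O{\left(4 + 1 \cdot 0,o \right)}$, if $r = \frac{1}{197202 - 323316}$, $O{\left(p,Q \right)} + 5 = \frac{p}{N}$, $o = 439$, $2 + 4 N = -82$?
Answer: $\frac{45775962907}{294266} \approx 1.5556 \cdot 10^{5}$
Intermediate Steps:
$N = -21$ ($N = - \frac{1}{2} + \frac{1}{4} \left(-82\right) = - \frac{1}{2} - \frac{41}{2} = -21$)
$O{\left(p,Q \right)} = -5 - \frac{p}{21}$ ($O{\left(p,Q \right)} = -5 + \frac{p}{-21} = -5 + p \left(- \frac{1}{21}\right) = -5 - \frac{p}{21}$)
$r = - \frac{1}{126114}$ ($r = \frac{1}{-126114} = - \frac{1}{126114} \approx -7.9293 \cdot 10^{-6}$)
$\left(155565 + r\right) + O{\left(4 + 1 \cdot 0,o \right)} = \left(155565 - \frac{1}{126114}\right) - \left(5 + \frac{4 + 1 \cdot 0}{21}\right) = \frac{19618924409}{126114} - \left(5 + \frac{4 + 0}{21}\right) = \frac{19618924409}{126114} - \frac{109}{21} = \frac{45775962907}{294266}$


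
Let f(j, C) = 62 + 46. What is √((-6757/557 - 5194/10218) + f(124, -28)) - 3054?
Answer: -3054 + √772238182959906/2845713 ≈ -3044.2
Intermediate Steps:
f(j, C) = 108
√((-6757/557 - 5194/10218) + f(124, -28)) - 3054 = √((-6757/557 - 5194/10218) + 108) - 3054 = √((-6757*1/557 - 5194*1/10218) + 108) - 3054 = √((-6757/557 - 2597/5109) + 108) - 3054 = √(-35968042/2845713 + 108) - 3054 = √(271368962/2845713) - 3054 = √772238182959906/2845713 - 3054 = -3054 + √772238182959906/2845713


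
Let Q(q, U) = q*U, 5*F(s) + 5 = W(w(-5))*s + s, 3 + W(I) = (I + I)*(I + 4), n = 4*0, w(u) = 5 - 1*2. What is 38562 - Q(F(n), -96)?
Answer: 38466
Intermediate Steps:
w(u) = 3 (w(u) = 5 - 2 = 3)
n = 0
W(I) = -3 + 2*I*(4 + I) (W(I) = -3 + (I + I)*(I + 4) = -3 + (2*I)*(4 + I) = -3 + 2*I*(4 + I))
F(s) = -1 + 8*s (F(s) = -1 + ((-3 + 2*3**2 + 8*3)*s + s)/5 = -1 + ((-3 + 2*9 + 24)*s + s)/5 = -1 + ((-3 + 18 + 24)*s + s)/5 = -1 + (39*s + s)/5 = -1 + (40*s)/5 = -1 + 8*s)
Q(q, U) = U*q
38562 - Q(F(n), -96) = 38562 - (-96)*(-1 + 8*0) = 38562 - (-96)*(-1 + 0) = 38562 - (-96)*(-1) = 38562 - 1*96 = 38562 - 96 = 38466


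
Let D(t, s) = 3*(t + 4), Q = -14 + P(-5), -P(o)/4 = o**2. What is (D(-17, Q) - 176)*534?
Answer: -114810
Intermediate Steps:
P(o) = -4*o**2
Q = -114 (Q = -14 - 4*(-5)**2 = -14 - 4*25 = -14 - 100 = -114)
D(t, s) = 12 + 3*t (D(t, s) = 3*(4 + t) = 12 + 3*t)
(D(-17, Q) - 176)*534 = ((12 + 3*(-17)) - 176)*534 = ((12 - 51) - 176)*534 = (-39 - 176)*534 = -215*534 = -114810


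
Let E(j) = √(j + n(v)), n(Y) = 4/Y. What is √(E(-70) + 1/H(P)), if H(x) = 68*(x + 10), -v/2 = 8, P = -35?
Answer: √(-17 + 14450*I*√281)/170 ≈ 2.0471 + 2.0472*I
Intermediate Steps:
v = -16 (v = -2*8 = -16)
H(x) = 680 + 68*x (H(x) = 68*(10 + x) = 680 + 68*x)
E(j) = √(-¼ + j) (E(j) = √(j + 4/(-16)) = √(j + 4*(-1/16)) = √(j - ¼) = √(-¼ + j))
√(E(-70) + 1/H(P)) = √(√(-1 + 4*(-70))/2 + 1/(680 + 68*(-35))) = √(√(-1 - 280)/2 + 1/(680 - 2380)) = √(√(-281)/2 + 1/(-1700)) = √((I*√281)/2 - 1/1700) = √(I*√281/2 - 1/1700) = √(-1/1700 + I*√281/2)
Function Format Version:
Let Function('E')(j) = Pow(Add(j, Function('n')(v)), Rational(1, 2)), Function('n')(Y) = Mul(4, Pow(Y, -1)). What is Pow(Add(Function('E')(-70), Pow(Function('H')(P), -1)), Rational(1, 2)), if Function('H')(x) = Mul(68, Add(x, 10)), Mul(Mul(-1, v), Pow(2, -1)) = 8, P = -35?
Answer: Mul(Rational(1, 170), Pow(Add(-17, Mul(14450, I, Pow(281, Rational(1, 2)))), Rational(1, 2))) ≈ Add(2.0471, Mul(2.0472, I))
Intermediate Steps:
v = -16 (v = Mul(-2, 8) = -16)
Function('H')(x) = Add(680, Mul(68, x)) (Function('H')(x) = Mul(68, Add(10, x)) = Add(680, Mul(68, x)))
Function('E')(j) = Pow(Add(Rational(-1, 4), j), Rational(1, 2)) (Function('E')(j) = Pow(Add(j, Mul(4, Pow(-16, -1))), Rational(1, 2)) = Pow(Add(j, Mul(4, Rational(-1, 16))), Rational(1, 2)) = Pow(Add(j, Rational(-1, 4)), Rational(1, 2)) = Pow(Add(Rational(-1, 4), j), Rational(1, 2)))
Pow(Add(Function('E')(-70), Pow(Function('H')(P), -1)), Rational(1, 2)) = Pow(Add(Mul(Rational(1, 2), Pow(Add(-1, Mul(4, -70)), Rational(1, 2))), Pow(Add(680, Mul(68, -35)), -1)), Rational(1, 2)) = Pow(Add(Mul(Rational(1, 2), Pow(Add(-1, -280), Rational(1, 2))), Pow(Add(680, -2380), -1)), Rational(1, 2)) = Pow(Add(Mul(Rational(1, 2), Pow(-281, Rational(1, 2))), Pow(-1700, -1)), Rational(1, 2)) = Pow(Add(Mul(Rational(1, 2), Mul(I, Pow(281, Rational(1, 2)))), Rational(-1, 1700)), Rational(1, 2)) = Pow(Add(Mul(Rational(1, 2), I, Pow(281, Rational(1, 2))), Rational(-1, 1700)), Rational(1, 2)) = Pow(Add(Rational(-1, 1700), Mul(Rational(1, 2), I, Pow(281, Rational(1, 2)))), Rational(1, 2))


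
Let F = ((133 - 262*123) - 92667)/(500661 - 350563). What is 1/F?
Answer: -75049/62380 ≈ -1.2031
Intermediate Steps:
F = -62380/75049 (F = ((133 - 32226) - 92667)/150098 = (-32093 - 92667)*(1/150098) = -124760*1/150098 = -62380/75049 ≈ -0.83119)
1/F = 1/(-62380/75049) = -75049/62380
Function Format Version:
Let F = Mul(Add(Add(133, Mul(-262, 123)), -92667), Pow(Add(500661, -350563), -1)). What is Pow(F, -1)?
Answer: Rational(-75049, 62380) ≈ -1.2031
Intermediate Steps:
F = Rational(-62380, 75049) (F = Mul(Add(Add(133, -32226), -92667), Pow(150098, -1)) = Mul(Add(-32093, -92667), Rational(1, 150098)) = Mul(-124760, Rational(1, 150098)) = Rational(-62380, 75049) ≈ -0.83119)
Pow(F, -1) = Pow(Rational(-62380, 75049), -1) = Rational(-75049, 62380)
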